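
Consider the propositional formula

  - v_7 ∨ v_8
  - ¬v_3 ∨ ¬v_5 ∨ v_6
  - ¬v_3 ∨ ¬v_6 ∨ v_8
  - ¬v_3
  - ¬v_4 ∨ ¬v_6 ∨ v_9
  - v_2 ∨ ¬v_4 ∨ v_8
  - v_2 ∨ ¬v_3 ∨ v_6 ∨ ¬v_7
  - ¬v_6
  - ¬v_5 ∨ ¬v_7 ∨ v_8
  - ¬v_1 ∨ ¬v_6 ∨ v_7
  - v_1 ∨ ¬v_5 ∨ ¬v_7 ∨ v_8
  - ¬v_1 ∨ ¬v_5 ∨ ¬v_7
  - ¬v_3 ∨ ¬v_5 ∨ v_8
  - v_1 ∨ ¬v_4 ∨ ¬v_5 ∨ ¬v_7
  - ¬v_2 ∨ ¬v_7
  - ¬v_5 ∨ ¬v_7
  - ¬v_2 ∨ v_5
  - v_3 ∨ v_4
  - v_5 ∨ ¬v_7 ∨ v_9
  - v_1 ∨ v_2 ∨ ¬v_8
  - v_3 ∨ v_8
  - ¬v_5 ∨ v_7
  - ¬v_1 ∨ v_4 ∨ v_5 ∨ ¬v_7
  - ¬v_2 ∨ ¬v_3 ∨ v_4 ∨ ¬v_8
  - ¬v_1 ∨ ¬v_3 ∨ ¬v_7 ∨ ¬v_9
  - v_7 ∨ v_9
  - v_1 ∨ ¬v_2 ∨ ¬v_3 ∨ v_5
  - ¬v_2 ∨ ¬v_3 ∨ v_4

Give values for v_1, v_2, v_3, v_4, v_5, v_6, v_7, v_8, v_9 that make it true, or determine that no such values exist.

v_1 = True, v_2 = False, v_3 = False, v_4 = True, v_5 = False, v_6 = False, v_7 = False, v_8 = True, v_9 = True

Unit clause (¬v_3) forces v_3 = False.
Unit clause (¬v_6) forces v_6 = False.
In (v_3 ∨ v_4) only v_4 is left, so v_4 = True.
In (v_3 ∨ v_8) only v_8 is left, so v_8 = True.
Try v_1 = False:
  (v_1 ∨ v_2 ∨ ¬v_8) forces v_2 = True.
  (¬v_2 ∨ ¬v_7) forces v_7 = False.
  (¬v_2 ∨ v_5) forces v_5 = True.
  clause (¬v_5 ∨ v_7) is falsified — backtrack.
So v_1 = True.
Set v_2 = False.
Set v_5 = False.
Set v_7 = False.
  then (v_7 ∨ v_9) forces v_9 = True.
All clauses satisfied.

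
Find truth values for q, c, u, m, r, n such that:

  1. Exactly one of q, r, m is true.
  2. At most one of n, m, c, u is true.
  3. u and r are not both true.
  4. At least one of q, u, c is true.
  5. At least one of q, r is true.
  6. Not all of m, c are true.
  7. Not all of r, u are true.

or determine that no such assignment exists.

q=F; c=T; u=F; m=F; r=T; n=F

  (1) {q, r, m}: 1 true — exactly one ✓
  (2) {n, m, c, u}: 1 true — at most one ✓
  (3) u=F, r=T — not both ✓
  (4) {q, u, c}: 1 true — at least one ✓
  (5) {q, r}: 1 true — at least one ✓
  (6) {m, c}: 1/2 true — not all ✓
  (7) {r, u}: 1/2 true — not all ✓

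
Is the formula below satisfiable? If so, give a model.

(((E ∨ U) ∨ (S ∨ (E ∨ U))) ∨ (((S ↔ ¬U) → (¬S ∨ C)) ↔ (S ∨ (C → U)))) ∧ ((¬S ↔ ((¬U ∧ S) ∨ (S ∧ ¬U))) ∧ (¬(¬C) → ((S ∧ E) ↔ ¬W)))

S = True, E = False, C = False, U = True, W = True

  ((E ∨ U) ∨ (S ∨ (E ∨ U))) ∨ (((S ↔ ¬U) → (¬S ∨ C)) ↔ (S ∨ (C → U))) = True
    (E ∨ U) ∨ (S ∨ (E ∨ U)) = True
      E ∨ U = True
      S ∨ (E ∨ U) = True
        E ∨ U = True
    ((S ↔ ¬U) → (¬S ∨ C)) ↔ (S ∨ (C → U)) = True
      (S ↔ ¬U) → (¬S ∨ C) = True
        S ↔ ¬U = False
          ¬U = False
        ¬S ∨ C = False
          ¬S = False
      S ∨ (C → U) = True
        C → U = True
  (¬S ↔ ((¬U ∧ S) ∨ (S ∧ ¬U))) ∧ (¬(¬C) → ((S ∧ E) ↔ ¬W)) = True
    ¬S ↔ ((¬U ∧ S) ∨ (S ∧ ¬U)) = True
      ¬S = False
      (¬U ∧ S) ∨ (S ∧ ¬U) = False
        ¬U ∧ S = False
          ¬U = False
        S ∧ ¬U = False
          ¬U = False
    ¬(¬C) → ((S ∧ E) ↔ ¬W) = True
      ¬(¬C) = False
        ¬C = True
      (S ∧ E) ↔ ¬W = True
        S ∧ E = False
        ¬W = False
Both conjuncts True, so the formula holds.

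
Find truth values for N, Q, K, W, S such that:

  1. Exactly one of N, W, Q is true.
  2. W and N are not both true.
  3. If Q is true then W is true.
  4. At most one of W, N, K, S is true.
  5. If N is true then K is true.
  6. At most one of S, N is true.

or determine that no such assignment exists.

N = False, Q = False, K = False, W = True, S = False

  (1) {N, W, Q}: 1 true — exactly one ✓
  (2) W=T, N=F — not both ✓
  (3) Q=F ⇒ W: vacuous ✓
  (4) {W, N, K, S}: 1 true — at most one ✓
  (5) N=F ⇒ K: vacuous ✓
  (6) {S, N}: 0 true — at most one ✓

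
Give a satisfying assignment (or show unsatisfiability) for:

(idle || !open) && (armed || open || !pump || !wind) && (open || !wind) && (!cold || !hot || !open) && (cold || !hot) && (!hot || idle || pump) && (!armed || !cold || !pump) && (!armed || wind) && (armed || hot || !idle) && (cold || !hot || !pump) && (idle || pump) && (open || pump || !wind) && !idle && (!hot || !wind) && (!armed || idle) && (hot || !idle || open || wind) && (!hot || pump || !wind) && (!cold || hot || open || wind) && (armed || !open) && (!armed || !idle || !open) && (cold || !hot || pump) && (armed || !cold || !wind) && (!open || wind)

Unit clause (!idle) forces idle = False.
In (!armed || idle) only !armed is left, so armed = False.
In (armed || !open) only !open is left, so open = False.
In (open || !wind) only !wind is left, so wind = False.
In (idle || pump) only pump is left, so pump = True.
Set cold = False.
  then (cold || !hot) forces hot = False.
All clauses satisfied.

cold: False, open: False, pump: True, wind: False, idle: False, armed: False, hot: False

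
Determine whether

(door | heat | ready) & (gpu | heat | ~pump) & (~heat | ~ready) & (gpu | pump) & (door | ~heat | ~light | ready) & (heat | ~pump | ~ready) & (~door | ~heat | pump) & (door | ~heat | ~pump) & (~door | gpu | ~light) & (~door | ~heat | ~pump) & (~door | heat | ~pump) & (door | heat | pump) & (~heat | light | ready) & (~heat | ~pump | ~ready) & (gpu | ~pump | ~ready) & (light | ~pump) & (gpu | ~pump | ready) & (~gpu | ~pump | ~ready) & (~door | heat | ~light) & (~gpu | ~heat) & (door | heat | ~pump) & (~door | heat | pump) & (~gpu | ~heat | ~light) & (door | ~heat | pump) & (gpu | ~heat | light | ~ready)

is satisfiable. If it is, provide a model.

No satisfying assignment exists.

Case gpu = True:
  (~gpu | ~heat) forces heat = False.
  If pump = True:
    (heat | ~pump | ~ready) forces ready = False.
    (door | heat | ready) forces door = True.
    clause (~door | heat | ~pump) is falsified.
  If pump = False:
    (door | heat | pump) forces door = True.
    clause (~door | heat | pump) is falsified.
  Every sub-case reaches a contradiction.
Case gpu = False:
  (gpu | pump) forces pump = True.
  (gpu | heat | ~pump) forces heat = True.
  (~heat | ~ready) forces ready = False.
  Clause (gpu | ~pump | ready) is falsified — contradiction.
Both cases fail, so the formula is unsatisfiable.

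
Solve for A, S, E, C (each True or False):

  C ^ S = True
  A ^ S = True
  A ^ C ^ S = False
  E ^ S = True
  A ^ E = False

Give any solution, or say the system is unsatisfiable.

A = True, S = False, E = True, C = True

C ^ S = T ^ F = True ✓
A ^ S = T ^ F = True ✓
A ^ C ^ S = T ^ T ^ F = False ✓
E ^ S = T ^ F = True ✓
A ^ E = T ^ T = False ✓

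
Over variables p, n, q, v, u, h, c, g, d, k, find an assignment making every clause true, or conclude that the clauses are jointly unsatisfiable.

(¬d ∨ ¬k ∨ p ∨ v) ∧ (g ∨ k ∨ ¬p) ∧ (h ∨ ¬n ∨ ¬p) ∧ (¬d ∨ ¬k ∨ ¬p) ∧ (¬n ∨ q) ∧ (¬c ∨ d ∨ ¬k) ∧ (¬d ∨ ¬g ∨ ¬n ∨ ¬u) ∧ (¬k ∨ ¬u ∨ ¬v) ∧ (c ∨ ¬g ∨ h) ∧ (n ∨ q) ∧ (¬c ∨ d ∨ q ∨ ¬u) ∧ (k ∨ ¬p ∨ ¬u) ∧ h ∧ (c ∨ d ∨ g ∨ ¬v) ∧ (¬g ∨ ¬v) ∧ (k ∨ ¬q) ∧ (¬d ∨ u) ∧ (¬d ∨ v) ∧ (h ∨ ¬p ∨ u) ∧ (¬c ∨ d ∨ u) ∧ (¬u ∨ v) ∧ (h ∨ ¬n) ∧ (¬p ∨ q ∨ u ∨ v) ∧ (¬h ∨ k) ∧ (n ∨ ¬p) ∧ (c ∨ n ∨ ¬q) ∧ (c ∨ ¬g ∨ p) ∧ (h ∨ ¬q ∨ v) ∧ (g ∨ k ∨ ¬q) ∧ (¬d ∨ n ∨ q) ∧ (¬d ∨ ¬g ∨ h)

p = True; n = True; q = True; v = False; u = False; h = True; c = False; g = True; d = False; k = True

Unit clause (h) forces h = True.
In (¬h ∨ k) only k is left, so k = True.
Set p = True.
  then (¬d ∨ ¬k ∨ ¬p) forces d = False.
  then (¬c ∨ d ∨ ¬k) forces c = False.
  then (n ∨ ¬p) forces n = True.
  then (¬n ∨ q) forces q = True.
Try v = True:
  (¬k ∨ ¬u ∨ ¬v) forces u = False.
  (c ∨ d ∨ g ∨ ¬v) forces g = True.
  clause (¬g ∨ ¬v) is falsified — backtrack.
So v = False.
  then (¬u ∨ v) forces u = False.
Set g = True.
All clauses satisfied.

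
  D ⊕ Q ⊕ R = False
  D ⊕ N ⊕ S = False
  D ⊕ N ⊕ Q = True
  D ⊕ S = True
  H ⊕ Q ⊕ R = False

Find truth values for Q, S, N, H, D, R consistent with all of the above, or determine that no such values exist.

Q: True, S: False, N: True, H: True, D: True, R: False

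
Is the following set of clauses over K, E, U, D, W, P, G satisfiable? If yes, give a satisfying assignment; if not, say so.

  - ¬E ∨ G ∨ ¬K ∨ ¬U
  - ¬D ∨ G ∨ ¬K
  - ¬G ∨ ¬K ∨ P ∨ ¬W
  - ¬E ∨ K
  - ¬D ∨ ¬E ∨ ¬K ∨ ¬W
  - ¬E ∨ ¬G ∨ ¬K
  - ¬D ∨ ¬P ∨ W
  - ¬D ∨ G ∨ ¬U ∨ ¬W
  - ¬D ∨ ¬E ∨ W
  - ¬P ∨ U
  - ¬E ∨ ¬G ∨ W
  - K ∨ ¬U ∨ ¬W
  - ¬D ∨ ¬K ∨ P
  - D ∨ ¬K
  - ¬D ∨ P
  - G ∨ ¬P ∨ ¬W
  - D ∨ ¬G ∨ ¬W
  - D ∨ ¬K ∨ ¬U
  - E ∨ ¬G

Set K = False.
  then (¬E ∨ K) forces E = False.
  then (E ∨ ¬G) forces G = False.
Set U = True.
  then (K ∨ ¬U ∨ ¬W) forces W = False.
Try D = True:
  (¬D ∨ ¬P ∨ W) forces P = False.
  clause (¬D ∨ P) is falsified — backtrack.
So D = False.
Set P = True.
All clauses satisfied.

K=F, E=F, U=T, D=F, W=F, P=T, G=F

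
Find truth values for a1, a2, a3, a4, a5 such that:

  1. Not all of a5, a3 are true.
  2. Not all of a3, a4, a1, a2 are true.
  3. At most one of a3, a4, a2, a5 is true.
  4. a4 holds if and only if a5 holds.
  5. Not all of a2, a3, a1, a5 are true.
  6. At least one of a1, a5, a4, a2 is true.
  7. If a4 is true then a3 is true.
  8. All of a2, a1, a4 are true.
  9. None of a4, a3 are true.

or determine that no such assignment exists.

Unsatisfiable — no assignment works.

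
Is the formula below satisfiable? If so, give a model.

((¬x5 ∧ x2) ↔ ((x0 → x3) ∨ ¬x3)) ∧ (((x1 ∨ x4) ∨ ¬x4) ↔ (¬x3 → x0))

x0 = True, x1 = False, x2 = True, x3 = True, x4 = True, x5 = False

  (¬x5 ∧ x2) ↔ ((x0 → x3) ∨ ¬x3) = True
    ¬x5 ∧ x2 = True
      ¬x5 = True
    (x0 → x3) ∨ ¬x3 = True
      x0 → x3 = True
      ¬x3 = False
  ((x1 ∨ x4) ∨ ¬x4) ↔ (¬x3 → x0) = True
    (x1 ∨ x4) ∨ ¬x4 = True
      x1 ∨ x4 = True
      ¬x4 = False
    ¬x3 → x0 = True
      ¬x3 = False
Both conjuncts True, so the formula holds.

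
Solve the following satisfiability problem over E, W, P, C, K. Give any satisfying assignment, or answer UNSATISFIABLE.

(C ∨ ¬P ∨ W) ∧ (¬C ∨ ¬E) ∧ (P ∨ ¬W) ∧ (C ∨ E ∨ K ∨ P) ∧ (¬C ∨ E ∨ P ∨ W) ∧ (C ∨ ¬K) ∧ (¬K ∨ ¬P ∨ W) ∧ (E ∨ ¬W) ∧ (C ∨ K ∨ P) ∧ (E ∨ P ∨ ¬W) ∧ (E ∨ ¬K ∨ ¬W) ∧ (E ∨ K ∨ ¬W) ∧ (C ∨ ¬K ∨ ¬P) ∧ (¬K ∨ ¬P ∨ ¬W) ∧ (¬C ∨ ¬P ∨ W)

Set E = True.
  then (¬C ∨ ¬E) forces C = False.
  then (C ∨ ¬K) forces K = False.
  then (C ∨ K ∨ P) forces P = True.
  then (C ∨ ¬P ∨ W) forces W = True.
All clauses satisfied.

E=T, W=T, P=T, C=F, K=F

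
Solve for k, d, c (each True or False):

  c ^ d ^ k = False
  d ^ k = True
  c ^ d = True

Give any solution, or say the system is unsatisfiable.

k=T, d=F, c=T

c ^ d ^ k = T ^ F ^ T = False ✓
d ^ k = F ^ T = True ✓
c ^ d = T ^ F = True ✓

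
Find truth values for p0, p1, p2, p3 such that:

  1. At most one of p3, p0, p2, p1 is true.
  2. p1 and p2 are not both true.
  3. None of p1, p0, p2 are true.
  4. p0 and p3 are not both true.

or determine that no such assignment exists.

p0 = False, p1 = False, p2 = False, p3 = False

  (1) {p3, p0, p2, p1}: 0 true — at most one ✓
  (2) p1=F, p2=F — not both ✓
  (3) {p1, p0, p2}: 0 true — none ✓
  (4) p0=F, p3=F — not both ✓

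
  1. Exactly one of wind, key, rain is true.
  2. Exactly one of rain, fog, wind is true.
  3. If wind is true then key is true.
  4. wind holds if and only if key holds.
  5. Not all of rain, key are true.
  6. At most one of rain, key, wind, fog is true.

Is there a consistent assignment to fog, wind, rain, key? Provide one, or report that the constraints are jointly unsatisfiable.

fog = False, wind = False, rain = True, key = False

  (1) {wind, key, rain}: 1 true — exactly one ✓
  (2) {rain, fog, wind}: 1 true — exactly one ✓
  (3) wind=F ⇒ key: vacuous ✓
  (4) wind=F, key=F — same ✓
  (5) {rain, key}: 1/2 true — not all ✓
  (6) {rain, key, wind, fog}: 1 true — at most one ✓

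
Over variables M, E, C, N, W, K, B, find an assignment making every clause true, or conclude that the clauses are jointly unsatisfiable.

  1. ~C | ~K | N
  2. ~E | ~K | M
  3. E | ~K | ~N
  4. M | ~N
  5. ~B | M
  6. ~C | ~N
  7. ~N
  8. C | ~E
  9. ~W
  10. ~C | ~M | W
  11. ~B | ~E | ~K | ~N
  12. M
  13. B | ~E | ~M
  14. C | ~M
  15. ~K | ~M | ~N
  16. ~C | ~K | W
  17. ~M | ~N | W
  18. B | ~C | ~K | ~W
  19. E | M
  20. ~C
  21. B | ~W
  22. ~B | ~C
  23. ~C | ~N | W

The formula is unsatisfiable.

Case M = True:
  (~N) forces N = False.
  (~W) forces W = False.
  (~C | ~M | W) forces C = False.
  Clause (C | ~M) is falsified — contradiction.
Case M = False:
  Clause (M) is falsified — contradiction.
Both cases fail, so the formula is unsatisfiable.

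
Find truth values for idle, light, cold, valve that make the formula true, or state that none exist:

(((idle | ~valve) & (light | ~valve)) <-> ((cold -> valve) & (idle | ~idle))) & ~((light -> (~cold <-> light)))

idle = True, light = True, cold = True, valve = True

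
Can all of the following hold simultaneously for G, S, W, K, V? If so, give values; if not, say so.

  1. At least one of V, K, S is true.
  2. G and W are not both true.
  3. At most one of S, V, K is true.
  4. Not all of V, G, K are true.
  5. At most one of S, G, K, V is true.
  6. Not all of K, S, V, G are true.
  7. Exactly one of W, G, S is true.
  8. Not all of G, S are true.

G: False, S: True, W: False, K: False, V: False

  (1) {V, K, S}: 1 true — at least one ✓
  (2) G=F, W=F — not both ✓
  (3) {S, V, K}: 1 true — at most one ✓
  (4) {V, G, K}: 0/3 true — not all ✓
  (5) {S, G, K, V}: 1 true — at most one ✓
  (6) {K, S, V, G}: 1/4 true — not all ✓
  (7) {W, G, S}: 1 true — exactly one ✓
  (8) {G, S}: 1/2 true — not all ✓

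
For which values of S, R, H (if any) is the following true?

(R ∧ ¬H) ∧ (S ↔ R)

S=T, R=T, H=F

  R ∧ ¬H = True
    ¬H = True
  S ↔ R = True
Both conjuncts True, so the formula holds.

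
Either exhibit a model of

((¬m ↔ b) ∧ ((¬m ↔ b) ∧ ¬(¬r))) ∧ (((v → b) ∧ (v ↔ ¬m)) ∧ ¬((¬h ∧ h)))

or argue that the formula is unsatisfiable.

v=F, r=T, b=F, h=T, m=T

  (¬m ↔ b) ∧ ((¬m ↔ b) ∧ ¬(¬r)) = True
    ¬m ↔ b = True
      ¬m = False
    (¬m ↔ b) ∧ ¬(¬r) = True
      ¬m ↔ b = True
        ¬m = False
      ¬(¬r) = True
        ¬r = False
  ((v → b) ∧ (v ↔ ¬m)) ∧ ¬((¬h ∧ h)) = True
    (v → b) ∧ (v ↔ ¬m) = True
      v → b = True
      v ↔ ¬m = True
        ¬m = False
    ¬((¬h ∧ h)) = True
      ¬h ∧ h = False
        ¬h = False
Both conjuncts True, so the formula holds.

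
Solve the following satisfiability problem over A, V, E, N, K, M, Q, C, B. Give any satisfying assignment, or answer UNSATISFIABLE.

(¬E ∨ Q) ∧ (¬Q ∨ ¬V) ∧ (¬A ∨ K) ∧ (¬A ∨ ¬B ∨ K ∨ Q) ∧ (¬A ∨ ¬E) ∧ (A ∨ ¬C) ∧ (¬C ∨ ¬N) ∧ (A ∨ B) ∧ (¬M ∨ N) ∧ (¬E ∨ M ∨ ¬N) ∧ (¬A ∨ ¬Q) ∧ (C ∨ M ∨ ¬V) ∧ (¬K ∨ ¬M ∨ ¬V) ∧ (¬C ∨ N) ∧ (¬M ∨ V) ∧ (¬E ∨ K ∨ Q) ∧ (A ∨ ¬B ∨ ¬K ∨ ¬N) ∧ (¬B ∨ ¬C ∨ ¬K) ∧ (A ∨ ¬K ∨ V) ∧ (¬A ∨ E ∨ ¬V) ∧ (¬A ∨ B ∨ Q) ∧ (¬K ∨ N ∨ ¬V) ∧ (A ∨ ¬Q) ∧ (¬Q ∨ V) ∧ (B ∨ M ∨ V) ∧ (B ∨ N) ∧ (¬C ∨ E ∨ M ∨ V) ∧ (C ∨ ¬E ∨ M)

A = False; V = False; E = False; N = False; K = False; M = False; Q = False; C = False; B = True

Set A = False.
  then (A ∨ ¬C) forces C = False.
  then (A ∨ B) forces B = True.
  then (A ∨ ¬Q) forces Q = False.
  then (¬E ∨ Q) forces E = False.
Set V = False.
  then (¬M ∨ V) forces M = False.
  then (A ∨ ¬K ∨ V) forces K = False.
Set N = False.
All clauses satisfied.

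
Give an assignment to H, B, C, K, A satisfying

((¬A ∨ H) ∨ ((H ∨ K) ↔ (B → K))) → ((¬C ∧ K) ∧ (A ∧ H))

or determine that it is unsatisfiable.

H = False, B = False, C = True, K = False, A = True

  ((¬A ∨ H) ∨ ((H ∨ K) ↔ (B → K))) → ((¬C ∧ K) ∧ (A ∧ H)) = True
    (¬A ∨ H) ∨ ((H ∨ K) ↔ (B → K)) = False
      ¬A ∨ H = False
        ¬A = False
      (H ∨ K) ↔ (B → K) = False
        H ∨ K = False
        B → K = True
    (¬C ∧ K) ∧ (A ∧ H) = False
      ¬C ∧ K = False
        ¬C = False
      A ∧ H = False
The formula evaluates to True.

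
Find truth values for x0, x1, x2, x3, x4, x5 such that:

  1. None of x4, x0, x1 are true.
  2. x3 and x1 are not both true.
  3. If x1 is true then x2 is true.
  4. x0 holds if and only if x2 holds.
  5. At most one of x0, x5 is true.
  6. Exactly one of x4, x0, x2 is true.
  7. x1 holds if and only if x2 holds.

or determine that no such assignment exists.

Unsatisfiable — no assignment works.

Case x0 = True:
  Constraint (1) is violated (x0=T) — contradiction.
Case x0 = False:
  (1) forces x4 = False.
  (1) forces x1 = False.
  (4) with x0=F forces x2 = False.
  Constraint (6) is violated (x4=F, x0=F, x2=F) — contradiction.
Both cases fail — unsatisfiable.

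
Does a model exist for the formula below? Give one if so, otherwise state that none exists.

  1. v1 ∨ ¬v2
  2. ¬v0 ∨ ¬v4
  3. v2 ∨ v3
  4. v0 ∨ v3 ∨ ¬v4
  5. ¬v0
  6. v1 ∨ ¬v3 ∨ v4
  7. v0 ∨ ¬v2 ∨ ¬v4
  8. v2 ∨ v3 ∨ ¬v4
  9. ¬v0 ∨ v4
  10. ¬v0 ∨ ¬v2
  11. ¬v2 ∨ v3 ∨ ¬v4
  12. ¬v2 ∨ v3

v0 = False, v1 = True, v2 = False, v3 = True, v4 = True

Unit clause (¬v0) forces v0 = False.
Set v1 = True.
Set v2 = False.
  then (v2 ∨ v3) forces v3 = True.
Set v4 = True.
All clauses satisfied.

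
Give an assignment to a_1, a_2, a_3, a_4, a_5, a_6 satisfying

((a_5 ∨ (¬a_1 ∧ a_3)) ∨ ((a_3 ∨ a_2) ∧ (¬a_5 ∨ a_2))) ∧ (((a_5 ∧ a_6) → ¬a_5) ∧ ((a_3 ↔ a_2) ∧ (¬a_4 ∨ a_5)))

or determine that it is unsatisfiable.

a_1=F, a_2=T, a_3=T, a_4=F, a_5=F, a_6=T

  (a_5 ∨ (¬a_1 ∧ a_3)) ∨ ((a_3 ∨ a_2) ∧ (¬a_5 ∨ a_2)) = True
    a_5 ∨ (¬a_1 ∧ a_3) = True
      ¬a_1 ∧ a_3 = True
        ¬a_1 = True
    (a_3 ∨ a_2) ∧ (¬a_5 ∨ a_2) = True
      a_3 ∨ a_2 = True
      ¬a_5 ∨ a_2 = True
        ¬a_5 = True
  ((a_5 ∧ a_6) → ¬a_5) ∧ ((a_3 ↔ a_2) ∧ (¬a_4 ∨ a_5)) = True
    (a_5 ∧ a_6) → ¬a_5 = True
      a_5 ∧ a_6 = False
      ¬a_5 = True
    (a_3 ↔ a_2) ∧ (¬a_4 ∨ a_5) = True
      a_3 ↔ a_2 = True
      ¬a_4 ∨ a_5 = True
        ¬a_4 = True
Both conjuncts True, so the formula holds.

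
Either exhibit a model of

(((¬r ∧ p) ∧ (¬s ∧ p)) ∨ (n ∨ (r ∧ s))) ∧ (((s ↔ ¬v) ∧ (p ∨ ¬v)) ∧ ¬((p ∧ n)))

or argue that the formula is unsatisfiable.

n = False, p = True, s = True, v = False, r = True

  ((¬r ∧ p) ∧ (¬s ∧ p)) ∨ (n ∨ (r ∧ s)) = True
    (¬r ∧ p) ∧ (¬s ∧ p) = False
      ¬r ∧ p = False
        ¬r = False
      ¬s ∧ p = False
        ¬s = False
    n ∨ (r ∧ s) = True
      r ∧ s = True
  ((s ↔ ¬v) ∧ (p ∨ ¬v)) ∧ ¬((p ∧ n)) = True
    (s ↔ ¬v) ∧ (p ∨ ¬v) = True
      s ↔ ¬v = True
        ¬v = True
      p ∨ ¬v = True
        ¬v = True
    ¬((p ∧ n)) = True
      p ∧ n = False
Both conjuncts True, so the formula holds.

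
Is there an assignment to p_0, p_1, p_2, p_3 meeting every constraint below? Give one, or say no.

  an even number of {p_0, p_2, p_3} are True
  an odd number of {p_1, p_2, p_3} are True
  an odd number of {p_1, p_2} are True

p_0=T; p_1=F; p_2=T; p_3=F

{p_0, p_2, p_3}: 2 true → even ✓
{p_1, p_2, p_3}: 1 true → odd ✓
{p_1, p_2}: 1 true → odd ✓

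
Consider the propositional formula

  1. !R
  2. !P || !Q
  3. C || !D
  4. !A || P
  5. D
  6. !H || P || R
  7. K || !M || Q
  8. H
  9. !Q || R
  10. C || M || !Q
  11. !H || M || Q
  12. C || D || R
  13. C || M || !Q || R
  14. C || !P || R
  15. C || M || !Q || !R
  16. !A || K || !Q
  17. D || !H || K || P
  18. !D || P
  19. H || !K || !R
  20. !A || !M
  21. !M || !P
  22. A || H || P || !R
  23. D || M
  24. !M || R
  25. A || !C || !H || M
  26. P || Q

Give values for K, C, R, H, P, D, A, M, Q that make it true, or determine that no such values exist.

Case R = True:
  Clause (!R) is falsified — contradiction.
Case R = False:
  (D) forces D = True.
  (C || !D) forces C = True.
  (H) forces H = True.
  (!H || P || R) forces P = True.
  (!P || !Q) forces Q = False.
  (!H || M || Q) forces M = True.
  Clause (!M || !P) is falsified — contradiction.
Both cases fail, so the formula is unsatisfiable.

No satisfying assignment exists.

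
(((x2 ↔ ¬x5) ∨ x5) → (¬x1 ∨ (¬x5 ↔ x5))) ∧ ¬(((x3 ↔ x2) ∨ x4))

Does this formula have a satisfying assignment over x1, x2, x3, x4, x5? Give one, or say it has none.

x1 = False, x2 = True, x3 = False, x4 = False, x5 = True

  ((x2 ↔ ¬x5) ∨ x5) → (¬x1 ∨ (¬x5 ↔ x5)) = True
    (x2 ↔ ¬x5) ∨ x5 = True
      x2 ↔ ¬x5 = False
        ¬x5 = False
    ¬x1 ∨ (¬x5 ↔ x5) = True
      ¬x1 = True
      ¬x5 ↔ x5 = False
        ¬x5 = False
  ¬(((x3 ↔ x2) ∨ x4)) = True
    (x3 ↔ x2) ∨ x4 = False
      x3 ↔ x2 = False
Both conjuncts True, so the formula holds.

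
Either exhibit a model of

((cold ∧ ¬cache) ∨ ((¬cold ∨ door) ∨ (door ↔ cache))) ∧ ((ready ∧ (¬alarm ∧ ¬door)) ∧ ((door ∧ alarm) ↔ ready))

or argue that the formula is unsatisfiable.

Unsatisfiable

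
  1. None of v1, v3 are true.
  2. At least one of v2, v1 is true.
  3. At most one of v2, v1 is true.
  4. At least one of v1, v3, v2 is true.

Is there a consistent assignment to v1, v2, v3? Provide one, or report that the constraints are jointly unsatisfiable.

v1 = False; v2 = True; v3 = False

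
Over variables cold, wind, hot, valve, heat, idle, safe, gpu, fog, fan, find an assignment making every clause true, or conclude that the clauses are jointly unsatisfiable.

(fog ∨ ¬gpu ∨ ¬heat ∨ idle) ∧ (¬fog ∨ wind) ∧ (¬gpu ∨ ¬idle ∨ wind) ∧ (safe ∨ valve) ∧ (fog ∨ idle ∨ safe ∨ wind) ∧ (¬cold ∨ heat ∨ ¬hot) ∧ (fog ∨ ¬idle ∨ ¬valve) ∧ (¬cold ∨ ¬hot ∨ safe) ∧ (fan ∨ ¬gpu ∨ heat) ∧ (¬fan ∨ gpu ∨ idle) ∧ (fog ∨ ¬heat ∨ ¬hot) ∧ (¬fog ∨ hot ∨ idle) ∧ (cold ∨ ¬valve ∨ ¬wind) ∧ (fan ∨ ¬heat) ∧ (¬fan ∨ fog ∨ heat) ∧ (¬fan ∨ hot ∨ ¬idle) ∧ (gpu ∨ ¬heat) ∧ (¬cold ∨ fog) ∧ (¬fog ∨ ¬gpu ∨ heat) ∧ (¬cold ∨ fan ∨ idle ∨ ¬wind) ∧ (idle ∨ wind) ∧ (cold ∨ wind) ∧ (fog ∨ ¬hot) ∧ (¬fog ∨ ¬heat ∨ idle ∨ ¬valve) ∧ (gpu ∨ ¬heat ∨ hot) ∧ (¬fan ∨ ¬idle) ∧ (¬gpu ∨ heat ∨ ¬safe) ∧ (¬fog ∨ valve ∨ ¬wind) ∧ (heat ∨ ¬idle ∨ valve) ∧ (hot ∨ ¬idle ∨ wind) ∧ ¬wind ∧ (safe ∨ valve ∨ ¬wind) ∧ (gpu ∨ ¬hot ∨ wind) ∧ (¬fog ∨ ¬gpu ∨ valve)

Case wind = True:
  Clause (¬wind) is falsified — contradiction.
Case wind = False:
  (¬fog ∨ wind) forces fog = False.
  (¬cold ∨ fog) forces cold = False.
  Clause (cold ∨ wind) is falsified — contradiction.
Both cases fail, so the formula is unsatisfiable.

The formula is unsatisfiable.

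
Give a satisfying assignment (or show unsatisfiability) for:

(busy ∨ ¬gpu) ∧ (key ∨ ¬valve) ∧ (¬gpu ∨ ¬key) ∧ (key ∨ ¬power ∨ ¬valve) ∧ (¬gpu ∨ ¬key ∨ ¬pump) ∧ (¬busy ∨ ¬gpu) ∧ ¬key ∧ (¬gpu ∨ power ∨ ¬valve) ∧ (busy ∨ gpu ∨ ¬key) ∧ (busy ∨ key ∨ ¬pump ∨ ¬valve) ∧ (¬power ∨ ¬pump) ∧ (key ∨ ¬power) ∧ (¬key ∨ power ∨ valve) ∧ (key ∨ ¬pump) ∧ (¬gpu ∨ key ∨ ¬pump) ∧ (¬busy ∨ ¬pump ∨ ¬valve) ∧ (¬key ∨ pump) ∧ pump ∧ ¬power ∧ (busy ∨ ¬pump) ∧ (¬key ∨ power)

The formula is unsatisfiable.

Case pump = True:
  (¬key) forces key = False.
  Clause (key ∨ ¬pump) is falsified — contradiction.
Case pump = False:
  Clause (pump) is falsified — contradiction.
Both cases fail, so the formula is unsatisfiable.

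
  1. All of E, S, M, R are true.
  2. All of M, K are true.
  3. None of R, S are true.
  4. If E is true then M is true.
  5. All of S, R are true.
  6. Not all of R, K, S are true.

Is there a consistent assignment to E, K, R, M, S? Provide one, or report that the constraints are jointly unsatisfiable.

Case R = True:
  Constraint (3) is violated (R=T) — contradiction.
Case R = False:
  Constraint (1) is violated (R=F) — contradiction.
Both cases fail — unsatisfiable.

No satisfying assignment exists.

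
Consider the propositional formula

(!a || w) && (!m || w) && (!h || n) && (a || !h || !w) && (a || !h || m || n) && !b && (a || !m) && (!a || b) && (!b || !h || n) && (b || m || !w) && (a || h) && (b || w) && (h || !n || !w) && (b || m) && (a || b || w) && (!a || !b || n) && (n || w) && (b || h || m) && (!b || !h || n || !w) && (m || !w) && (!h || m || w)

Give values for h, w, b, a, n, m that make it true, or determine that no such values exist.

Case b = True:
  Clause (!b) is falsified — contradiction.
Case b = False:
  (!a || b) forces a = False.
  (a || !m) forces m = False.
  Clause (b || m) is falsified — contradiction.
Both cases fail, so the formula is unsatisfiable.

The formula is unsatisfiable.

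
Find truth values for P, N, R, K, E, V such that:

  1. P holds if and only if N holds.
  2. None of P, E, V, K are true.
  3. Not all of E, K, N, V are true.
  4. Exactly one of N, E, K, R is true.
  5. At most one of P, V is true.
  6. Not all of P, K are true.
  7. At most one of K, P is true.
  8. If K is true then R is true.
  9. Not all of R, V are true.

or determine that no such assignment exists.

P = False, N = False, R = True, K = False, E = False, V = False

  (1) P=F, N=F — same ✓
  (2) {P, E, V, K}: 0 true — none ✓
  (3) {E, K, N, V}: 0/4 true — not all ✓
  (4) {N, E, K, R}: 1 true — exactly one ✓
  (5) {P, V}: 0 true — at most one ✓
  (6) {P, K}: 0/2 true — not all ✓
  (7) {K, P}: 0 true — at most one ✓
  (8) K=F ⇒ R: vacuous ✓
  (9) {R, V}: 1/2 true — not all ✓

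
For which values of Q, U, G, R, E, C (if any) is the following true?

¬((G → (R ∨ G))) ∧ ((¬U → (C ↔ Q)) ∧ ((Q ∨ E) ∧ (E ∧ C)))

The conjunct ¬((G → (R ∨ G))) is unsatisfiable on its own:
  G=F, R=F: evaluates to False.
  G=F, R=T: evaluates to False.
  G=T, R=F: evaluates to False.
  G=T, R=T: evaluates to False.
So the whole conjunction is unsatisfiable.

No satisfying assignment exists.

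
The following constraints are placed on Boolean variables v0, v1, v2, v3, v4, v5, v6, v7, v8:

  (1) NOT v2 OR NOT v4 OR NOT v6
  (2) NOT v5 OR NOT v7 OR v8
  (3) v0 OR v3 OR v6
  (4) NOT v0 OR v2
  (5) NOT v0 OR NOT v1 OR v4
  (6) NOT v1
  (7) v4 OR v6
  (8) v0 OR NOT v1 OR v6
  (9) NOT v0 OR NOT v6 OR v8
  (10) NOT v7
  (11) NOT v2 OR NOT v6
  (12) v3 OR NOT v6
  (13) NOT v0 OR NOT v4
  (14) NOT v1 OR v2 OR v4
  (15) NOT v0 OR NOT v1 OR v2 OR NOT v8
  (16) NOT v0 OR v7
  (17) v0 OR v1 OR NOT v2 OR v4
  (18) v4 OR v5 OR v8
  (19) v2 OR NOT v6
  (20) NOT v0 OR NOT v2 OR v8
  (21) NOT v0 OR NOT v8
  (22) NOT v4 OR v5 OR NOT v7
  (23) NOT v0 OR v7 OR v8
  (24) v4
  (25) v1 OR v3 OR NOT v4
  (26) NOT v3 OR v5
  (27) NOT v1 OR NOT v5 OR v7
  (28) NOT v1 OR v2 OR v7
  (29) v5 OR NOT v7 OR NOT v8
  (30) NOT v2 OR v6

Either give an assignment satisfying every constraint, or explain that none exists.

Unit clause (NOT v1) forces v1 = False.
Unit clause (NOT v7) forces v7 = False.
In (NOT v0 OR v7) only NOT v0 is left, so v0 = False.
Unit clause (v4) forces v4 = True.
In (v1 OR v3 OR NOT v4) only v3 is left, so v3 = True.
In (NOT v3 OR v5) only v5 is left, so v5 = True.
Try v2 = True:
  (NOT v2 OR NOT v4 OR NOT v6) forces v6 = False.
  clause (NOT v2 OR v6) is falsified — backtrack.
So v2 = False.
  then (v2 OR NOT v6) forces v6 = False.
Set v8 = True.
All clauses satisfied.

v0=F, v1=F, v2=F, v3=T, v4=T, v5=T, v6=F, v7=F, v8=T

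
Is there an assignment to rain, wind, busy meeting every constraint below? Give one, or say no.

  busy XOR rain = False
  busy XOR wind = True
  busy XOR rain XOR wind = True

rain=F; wind=T; busy=F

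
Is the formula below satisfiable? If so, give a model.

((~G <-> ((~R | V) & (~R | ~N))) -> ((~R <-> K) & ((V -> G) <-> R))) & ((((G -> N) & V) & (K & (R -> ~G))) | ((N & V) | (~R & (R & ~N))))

R = True, K = False, V = True, N = True, G = True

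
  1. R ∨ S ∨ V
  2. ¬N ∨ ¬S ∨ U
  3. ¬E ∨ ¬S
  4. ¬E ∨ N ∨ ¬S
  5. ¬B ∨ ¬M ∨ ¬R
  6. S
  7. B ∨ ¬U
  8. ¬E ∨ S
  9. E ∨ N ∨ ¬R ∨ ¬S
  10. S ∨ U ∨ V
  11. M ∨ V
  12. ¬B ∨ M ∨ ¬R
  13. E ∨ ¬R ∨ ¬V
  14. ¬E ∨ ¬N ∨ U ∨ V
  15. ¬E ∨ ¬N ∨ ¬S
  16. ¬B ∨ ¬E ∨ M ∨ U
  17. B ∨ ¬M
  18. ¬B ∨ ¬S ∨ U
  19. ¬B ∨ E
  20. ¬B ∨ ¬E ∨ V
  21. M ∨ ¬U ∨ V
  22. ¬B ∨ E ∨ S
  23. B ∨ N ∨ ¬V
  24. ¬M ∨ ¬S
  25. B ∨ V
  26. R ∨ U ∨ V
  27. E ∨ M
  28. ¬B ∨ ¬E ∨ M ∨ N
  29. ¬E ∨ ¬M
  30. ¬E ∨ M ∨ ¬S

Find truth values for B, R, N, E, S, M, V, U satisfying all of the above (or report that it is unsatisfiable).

Unsatisfiable — no assignment works.

Case M = True:
  (S) forces S = True.
  Clause (¬M ∨ ¬S) is falsified — contradiction.
Case M = False:
  (S) forces S = True.
  (¬E ∨ ¬S) forces E = False.
  Clause (E ∨ M) is falsified — contradiction.
Both cases fail, so the formula is unsatisfiable.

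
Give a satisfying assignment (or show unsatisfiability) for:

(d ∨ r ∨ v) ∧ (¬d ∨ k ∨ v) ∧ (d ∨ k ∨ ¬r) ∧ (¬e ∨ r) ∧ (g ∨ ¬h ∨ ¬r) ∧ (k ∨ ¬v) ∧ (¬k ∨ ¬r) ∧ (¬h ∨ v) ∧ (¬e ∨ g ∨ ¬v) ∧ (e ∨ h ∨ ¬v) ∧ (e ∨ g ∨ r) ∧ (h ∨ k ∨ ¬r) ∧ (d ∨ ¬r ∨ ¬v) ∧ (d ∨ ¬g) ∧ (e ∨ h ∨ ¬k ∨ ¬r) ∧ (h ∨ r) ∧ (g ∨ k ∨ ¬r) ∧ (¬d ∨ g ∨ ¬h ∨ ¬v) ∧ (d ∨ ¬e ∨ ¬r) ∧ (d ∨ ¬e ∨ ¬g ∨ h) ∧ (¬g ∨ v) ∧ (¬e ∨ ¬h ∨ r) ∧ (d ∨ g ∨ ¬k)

k: True, v: True, h: True, r: False, d: True, e: False, g: True

Try k = False:
  (k ∨ ¬v) forces v = False.
  (¬d ∨ k ∨ v) forces d = False.
  (d ∨ r ∨ v) forces r = True.
  clause (d ∨ k ∨ ¬r) is falsified — backtrack.
So k = True.
  then (¬k ∨ ¬r) forces r = False.
  then (h ∨ r) forces h = True.
  then (¬e ∨ ¬h ∨ r) forces e = False.
  then (¬h ∨ v) forces v = True.
  then (e ∨ g ∨ r) forces g = True.
  then (d ∨ ¬g) forces d = True.
All clauses satisfied.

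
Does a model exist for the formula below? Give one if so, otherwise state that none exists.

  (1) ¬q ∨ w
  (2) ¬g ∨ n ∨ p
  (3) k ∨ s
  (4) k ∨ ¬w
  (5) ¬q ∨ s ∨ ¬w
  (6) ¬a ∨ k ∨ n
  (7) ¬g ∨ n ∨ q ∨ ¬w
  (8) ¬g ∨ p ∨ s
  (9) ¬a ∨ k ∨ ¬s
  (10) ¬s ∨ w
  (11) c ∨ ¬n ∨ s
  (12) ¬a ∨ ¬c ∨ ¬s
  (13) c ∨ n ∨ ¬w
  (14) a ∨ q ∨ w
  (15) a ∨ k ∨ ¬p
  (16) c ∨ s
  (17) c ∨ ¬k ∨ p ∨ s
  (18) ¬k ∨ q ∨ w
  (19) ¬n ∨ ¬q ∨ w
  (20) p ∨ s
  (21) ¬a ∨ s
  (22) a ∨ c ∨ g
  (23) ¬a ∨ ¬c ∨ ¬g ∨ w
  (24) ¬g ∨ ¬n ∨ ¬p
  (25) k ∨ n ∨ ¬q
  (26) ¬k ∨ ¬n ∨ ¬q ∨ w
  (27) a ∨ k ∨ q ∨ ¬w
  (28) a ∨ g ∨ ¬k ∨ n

g: True; n: True; q: False; s: True; w: True; k: True; p: False; a: False; c: False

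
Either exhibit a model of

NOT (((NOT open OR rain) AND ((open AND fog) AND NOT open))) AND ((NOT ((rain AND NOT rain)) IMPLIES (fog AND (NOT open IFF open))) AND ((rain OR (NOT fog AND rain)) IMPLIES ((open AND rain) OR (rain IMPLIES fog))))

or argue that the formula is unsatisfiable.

The conjunct NOT ((rain AND NOT rain)) IMPLIES (fog AND (NOT open IFF open)) is unsatisfiable on its own:
  rain=F, fog=F, open=F: evaluates to False.
  rain=F, fog=F, open=T: evaluates to False.
  rain=F, fog=T, open=F: evaluates to False.
  rain=F, fog=T, open=T: evaluates to False.
  rain=T, fog=F, open=F: evaluates to False.
  rain=T, fog=F, open=T: evaluates to False.
  rain=T, fog=T, open=F: evaluates to False.
  rain=T, fog=T, open=T: evaluates to False.
So the whole conjunction is unsatisfiable.

No satisfying assignment exists.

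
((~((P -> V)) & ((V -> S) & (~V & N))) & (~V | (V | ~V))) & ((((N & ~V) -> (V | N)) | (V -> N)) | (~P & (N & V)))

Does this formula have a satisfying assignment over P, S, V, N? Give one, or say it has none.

P: True, S: False, V: False, N: True

  (~((P -> V)) & ((V -> S) & (~V & N))) & (~V | (V | ~V)) = True
    ~((P -> V)) & ((V -> S) & (~V & N)) = True
      ~((P -> V)) = True
        P -> V = False
      (V -> S) & (~V & N) = True
        V -> S = True
        ~V & N = True
          ~V = True
    ~V | (V | ~V) = True
      ~V = True
      V | ~V = True
        ~V = True
  (((N & ~V) -> (V | N)) | (V -> N)) | (~P & (N & V)) = True
    ((N & ~V) -> (V | N)) | (V -> N) = True
      (N & ~V) -> (V | N) = True
        N & ~V = True
          ~V = True
        V | N = True
      V -> N = True
    ~P & (N & V) = False
      ~P = False
      N & V = False
Both conjuncts True, so the formula holds.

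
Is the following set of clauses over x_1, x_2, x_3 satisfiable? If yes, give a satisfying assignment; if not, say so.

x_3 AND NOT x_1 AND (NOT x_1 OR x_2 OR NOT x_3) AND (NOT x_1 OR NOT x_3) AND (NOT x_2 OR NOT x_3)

x_1=F, x_2=F, x_3=T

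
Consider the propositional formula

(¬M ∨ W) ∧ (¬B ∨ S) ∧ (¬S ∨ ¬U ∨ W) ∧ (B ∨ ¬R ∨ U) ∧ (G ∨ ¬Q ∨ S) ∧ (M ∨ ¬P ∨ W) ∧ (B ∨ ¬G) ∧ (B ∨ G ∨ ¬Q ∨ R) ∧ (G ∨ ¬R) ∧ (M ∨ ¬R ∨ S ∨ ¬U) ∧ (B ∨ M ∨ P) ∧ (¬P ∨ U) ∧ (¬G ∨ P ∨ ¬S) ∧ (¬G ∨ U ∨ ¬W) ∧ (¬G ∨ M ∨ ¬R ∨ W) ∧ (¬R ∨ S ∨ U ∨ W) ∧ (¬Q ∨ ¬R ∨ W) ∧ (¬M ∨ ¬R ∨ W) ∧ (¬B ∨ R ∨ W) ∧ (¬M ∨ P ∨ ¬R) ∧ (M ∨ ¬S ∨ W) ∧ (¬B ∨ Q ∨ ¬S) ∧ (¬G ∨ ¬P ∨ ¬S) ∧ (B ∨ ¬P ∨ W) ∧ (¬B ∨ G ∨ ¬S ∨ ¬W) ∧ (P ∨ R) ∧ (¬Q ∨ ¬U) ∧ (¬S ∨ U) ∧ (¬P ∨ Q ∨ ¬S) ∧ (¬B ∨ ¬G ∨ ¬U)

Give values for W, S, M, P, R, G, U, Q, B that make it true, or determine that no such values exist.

W = True; S = False; M = False; P = True; R = False; G = False; U = True; Q = False; B = False

Set W = True.
Set S = False.
  then (¬B ∨ S) forces B = False.
  then (B ∨ ¬G) forces G = False.
  then (G ∨ ¬R) forces R = False.
  then (P ∨ R) forces P = True.
  then (G ∨ ¬Q ∨ S) forces Q = False.
  then (¬P ∨ U) forces U = True.
Set M = False.
All clauses satisfied.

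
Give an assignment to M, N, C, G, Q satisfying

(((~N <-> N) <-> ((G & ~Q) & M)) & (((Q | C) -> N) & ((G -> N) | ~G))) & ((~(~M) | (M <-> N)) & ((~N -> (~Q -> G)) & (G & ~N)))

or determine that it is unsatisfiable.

Case G = True: the formula simplifies to (((~N <-> N) <-> (~Q & M)) & (((Q | C) -> N) & N)) & ((~(~M) | (M <-> N)) & ~N).
  N = True: the conjunct ~N is False.
  N = False: the conjunct N is False.
Case G = False: the conjunct G is False.
Both cases fail — unsatisfiable.

UNSATISFIABLE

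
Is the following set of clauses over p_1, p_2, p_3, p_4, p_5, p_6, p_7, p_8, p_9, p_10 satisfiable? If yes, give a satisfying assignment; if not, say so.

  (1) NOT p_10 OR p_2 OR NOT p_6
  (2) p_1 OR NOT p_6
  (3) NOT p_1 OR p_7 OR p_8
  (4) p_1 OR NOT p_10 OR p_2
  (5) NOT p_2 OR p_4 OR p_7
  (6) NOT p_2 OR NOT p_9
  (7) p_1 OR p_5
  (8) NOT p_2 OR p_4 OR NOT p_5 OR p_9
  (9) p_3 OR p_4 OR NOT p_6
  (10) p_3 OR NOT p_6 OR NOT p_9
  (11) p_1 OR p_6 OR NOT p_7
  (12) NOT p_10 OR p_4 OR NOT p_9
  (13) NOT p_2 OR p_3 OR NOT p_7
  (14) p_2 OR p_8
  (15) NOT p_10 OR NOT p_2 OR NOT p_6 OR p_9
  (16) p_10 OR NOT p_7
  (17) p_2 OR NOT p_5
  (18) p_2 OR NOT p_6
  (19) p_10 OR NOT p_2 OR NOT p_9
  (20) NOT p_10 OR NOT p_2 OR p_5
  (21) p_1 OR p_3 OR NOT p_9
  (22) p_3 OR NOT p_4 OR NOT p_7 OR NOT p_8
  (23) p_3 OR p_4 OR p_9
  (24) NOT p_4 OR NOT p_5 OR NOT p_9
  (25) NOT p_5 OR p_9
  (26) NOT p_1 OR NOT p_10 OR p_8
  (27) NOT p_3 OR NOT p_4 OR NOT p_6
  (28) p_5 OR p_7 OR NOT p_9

p_1 = True, p_2 = False, p_3 = False, p_4 = True, p_5 = False, p_6 = False, p_7 = False, p_8 = True, p_9 = False, p_10 = False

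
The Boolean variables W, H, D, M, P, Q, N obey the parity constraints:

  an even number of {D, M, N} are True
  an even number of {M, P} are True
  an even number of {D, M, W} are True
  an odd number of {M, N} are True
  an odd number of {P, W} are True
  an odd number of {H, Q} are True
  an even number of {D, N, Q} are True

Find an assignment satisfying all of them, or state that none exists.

W = False, H = False, D = True, M = True, P = True, Q = True, N = False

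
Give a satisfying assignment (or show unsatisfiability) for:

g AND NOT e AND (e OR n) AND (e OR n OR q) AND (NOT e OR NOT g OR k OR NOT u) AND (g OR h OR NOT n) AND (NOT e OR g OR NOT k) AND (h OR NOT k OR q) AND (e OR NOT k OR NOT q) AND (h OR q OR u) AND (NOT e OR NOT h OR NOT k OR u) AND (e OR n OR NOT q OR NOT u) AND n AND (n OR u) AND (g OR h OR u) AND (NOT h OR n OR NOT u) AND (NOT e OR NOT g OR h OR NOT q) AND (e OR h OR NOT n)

Unit clause (g) forces g = True.
Unit clause (NOT e) forces e = False.
In (e OR n) only n is left, so n = True.
In (e OR h OR NOT n) only h is left, so h = True.
Set k = True.
  then (e OR NOT k OR NOT q) forces q = False.
Set u = False.
All clauses satisfied.

g=T, n=T, e=F, k=T, q=F, h=T, u=F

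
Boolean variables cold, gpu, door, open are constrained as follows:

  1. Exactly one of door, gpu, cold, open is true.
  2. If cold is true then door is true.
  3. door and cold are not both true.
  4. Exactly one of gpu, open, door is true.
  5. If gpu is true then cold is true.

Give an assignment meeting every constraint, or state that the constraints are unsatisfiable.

cold = False, gpu = False, door = True, open = False

  (1) {door, gpu, cold, open}: 1 true — exactly one ✓
  (2) cold=F ⇒ door: vacuous ✓
  (3) door=T, cold=F — not both ✓
  (4) {gpu, open, door}: 1 true — exactly one ✓
  (5) gpu=F ⇒ cold: vacuous ✓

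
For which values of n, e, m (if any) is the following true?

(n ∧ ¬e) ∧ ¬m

n = True, e = False, m = False

  n ∧ ¬e = True
    ¬e = True
  ¬m = True
Both conjuncts True, so the formula holds.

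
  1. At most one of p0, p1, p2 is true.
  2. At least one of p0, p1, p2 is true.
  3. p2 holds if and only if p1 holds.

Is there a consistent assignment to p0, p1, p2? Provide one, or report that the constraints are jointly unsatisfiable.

p0=T, p1=F, p2=F

  (1) {p0, p1, p2}: 1 true — at most one ✓
  (2) {p0, p1, p2}: 1 true — at least one ✓
  (3) p2=F, p1=F — same ✓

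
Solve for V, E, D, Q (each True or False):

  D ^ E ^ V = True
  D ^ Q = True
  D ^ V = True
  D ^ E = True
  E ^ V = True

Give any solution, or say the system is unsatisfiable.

Adding constraints 3, 4, 5 mod 2: every variable appears an even number of times on the left, so the left side is 0.
But the right sides sum to 1 (mod 2). 0 ≠ 1 — the system is inconsistent.

The formula is unsatisfiable.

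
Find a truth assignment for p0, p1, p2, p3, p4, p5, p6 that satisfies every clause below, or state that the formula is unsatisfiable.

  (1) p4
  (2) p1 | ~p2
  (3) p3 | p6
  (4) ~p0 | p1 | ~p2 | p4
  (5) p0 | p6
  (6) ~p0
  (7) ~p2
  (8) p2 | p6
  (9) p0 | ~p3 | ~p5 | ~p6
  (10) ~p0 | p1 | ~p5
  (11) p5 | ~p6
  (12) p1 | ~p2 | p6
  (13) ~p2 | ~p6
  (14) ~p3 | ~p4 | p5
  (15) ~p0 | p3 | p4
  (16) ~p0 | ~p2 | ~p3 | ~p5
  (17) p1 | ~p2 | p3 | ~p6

p0 = False; p1 = True; p2 = False; p3 = False; p4 = True; p5 = True; p6 = True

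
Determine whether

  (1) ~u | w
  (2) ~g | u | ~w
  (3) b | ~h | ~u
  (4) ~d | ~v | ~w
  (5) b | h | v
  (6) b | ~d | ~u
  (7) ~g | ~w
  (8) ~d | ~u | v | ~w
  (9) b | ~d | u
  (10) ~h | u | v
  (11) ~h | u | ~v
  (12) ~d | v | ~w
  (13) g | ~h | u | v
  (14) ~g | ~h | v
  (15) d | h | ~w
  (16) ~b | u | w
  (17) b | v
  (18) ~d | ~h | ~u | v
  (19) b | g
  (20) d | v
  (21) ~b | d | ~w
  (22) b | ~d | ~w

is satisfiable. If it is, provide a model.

Set u = False.
Try g = False:
  (b | g) forces b = True.
  (~b | u | w) forces w = True.
  (~b | d | ~w) forces d = True.
  (~d | ~v | ~w) forces v = False.
  clause (~d | v | ~w) is falsified — backtrack.
So g = True.
  then (~g | u | ~w) forces w = False.
  then (~b | u | w) forces b = False.
  then (b | v) forces v = True.
  then (b | ~d | u) forces d = False.
  then (~h | u | ~v) forces h = False.
All clauses satisfied.

u = False; g = True; v = True; b = False; d = False; w = False; h = False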